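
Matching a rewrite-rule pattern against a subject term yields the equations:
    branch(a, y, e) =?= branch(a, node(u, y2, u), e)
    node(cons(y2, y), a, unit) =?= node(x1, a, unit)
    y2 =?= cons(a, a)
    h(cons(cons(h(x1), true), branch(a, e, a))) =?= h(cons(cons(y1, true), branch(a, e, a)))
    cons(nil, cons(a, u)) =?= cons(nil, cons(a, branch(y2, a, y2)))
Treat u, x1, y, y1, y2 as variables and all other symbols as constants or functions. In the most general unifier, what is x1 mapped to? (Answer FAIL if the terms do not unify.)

cons(cons(a, a), node(branch(cons(a, a), a, cons(a, a)), cons(a, a), branch(cons(a, a), a, cons(a, a))))

Decompose branch/3: a =?= a,  y =?= node(u, y2, u),  e =?= e.
Delete trivial equation a =?= a.
Bind y := node(u, y2, u); substituting into the one remaining equation that mentions y gives: node(cons(y2, node(u, y2, u)), a, unit) =?= node(x1, a, unit).
Delete trivial equation e =?= e.
Decompose node/3: cons(y2, node(u, y2, u)) =?= x1,  a =?= a,  unit =?= unit.
Bind x1 := cons(y2, node(u, y2, u)); substituting into the one remaining equation that mentions x1 gives: h(cons(cons(h(cons(y2, node(u, y2, u))), true), branch(a, e, a))) =?= h(cons(cons(y1, true), branch(a, e, a))).
Delete trivial equation a =?= a.
Delete trivial equation unit =?= unit.
Bind y2 := cons(a, a); substituting into the remaining equations gives: h(cons(cons(h(cons(cons(a, a), node(u, cons(a, a), u))), true), branch(a, e, a))) =?= h(cons(cons(y1, true), branch(a, e, a))),  cons(nil, cons(a, u)) =?= cons(nil, cons(a, branch(cons(a, a), a, cons(a, a)))). Substituting into the earlier bindings gives y := node(u, cons(a, a), u), x1 := cons(cons(a, a), node(u, cons(a, a), u)).
Decompose h/1: cons(cons(h(cons(cons(a, a), node(u, cons(a, a), u))), true), branch(a, e, a)) =?= cons(cons(y1, true), branch(a, e, a)).
Decompose cons/2: cons(h(cons(cons(a, a), node(u, cons(a, a), u))), true) =?= cons(y1, true),  branch(a, e, a) =?= branch(a, e, a).
Decompose cons/2: h(cons(cons(a, a), node(u, cons(a, a), u))) =?= y1,  true =?= true.
Bind y1 := h(cons(cons(a, a), node(u, cons(a, a), u))); no other remaining equation mentions y1.
Delete trivial equation true =?= true.
Delete trivial equation branch(a, e, a) =?= branch(a, e, a).
Decompose cons/2: nil =?= nil,  cons(a, u) =?= cons(a, branch(cons(a, a), a, cons(a, a))).
Delete trivial equation nil =?= nil.
Decompose cons/2: a =?= a,  u =?= branch(cons(a, a), a, cons(a, a)).
Delete trivial equation a =?= a.
Bind u := branch(cons(a, a), a, cons(a, a)). Substituting into the earlier bindings gives y := node(branch(cons(a, a), a, cons(a, a)), cons(a, a), branch(cons(a, a), a, cons(a, a))), x1 := cons(cons(a, a), node(branch(cons(a, a), a, cons(a, a)), cons(a, a), branch(cons(a, a), a, cons(a, a)))), y1 := h(cons(cons(a, a), node(branch(cons(a, a), a, cons(a, a)), cons(a, a), branch(cons(a, a), a, cons(a, a))))).
MGU = { y := node(branch(cons(a, a), a, cons(a, a)), cons(a, a), branch(cons(a, a), a, cons(a, a))), x1 := cons(cons(a, a), node(branch(cons(a, a), a, cons(a, a)), cons(a, a), branch(cons(a, a), a, cons(a, a)))), y2 := cons(a, a), y1 := h(cons(cons(a, a), node(branch(cons(a, a), a, cons(a, a)), cons(a, a), branch(cons(a, a), a, cons(a, a))))), u := branch(cons(a, a), a, cons(a, a)) }, so x1 := cons(cons(a, a), node(branch(cons(a, a), a, cons(a, a)), cons(a, a), branch(cons(a, a), a, cons(a, a)))).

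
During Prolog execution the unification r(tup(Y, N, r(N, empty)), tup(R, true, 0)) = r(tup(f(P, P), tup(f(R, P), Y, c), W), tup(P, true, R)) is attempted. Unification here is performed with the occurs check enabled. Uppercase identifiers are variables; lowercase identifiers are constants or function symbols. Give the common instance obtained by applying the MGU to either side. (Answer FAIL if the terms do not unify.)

r(tup(f(0, 0), tup(f(0, 0), f(0, 0), c), r(tup(f(0, 0), f(0, 0), c), empty)), tup(0, true, 0))

Decompose r/2: tup(Y, N, r(N, empty)) = tup(f(P, P), tup(f(R, P), Y, c), W),  tup(R, true, 0) = tup(P, true, R).
Decompose tup/3: Y = f(P, P),  N = tup(f(R, P), Y, c),  r(N, empty) = W.
Bind Y := f(P, P); substituting into the one remaining equation that mentions Y gives: N = tup(f(R, P), f(P, P), c).
Bind N := tup(f(R, P), f(P, P), c); substituting into the one remaining equation that mentions N gives: r(tup(f(R, P), f(P, P), c), empty) = W.
Bind W := r(tup(f(R, P), f(P, P), c), empty); no other remaining equation mentions W.
Decompose tup/3: R = P,  true = true,  0 = R.
Bind R := P; substituting into the one remaining equation that mentions R gives: 0 = P. Substituting into the earlier bindings gives N := tup(f(P, P), f(P, P), c), W := r(tup(f(P, P), f(P, P), c), empty).
Delete trivial equation true = true.
Bind P := 0. Substituting into the earlier bindings gives Y := f(0, 0), N := tup(f(0, 0), f(0, 0), c), W := r(tup(f(0, 0), f(0, 0), c), empty), R := 0.
Applying the MGU to either side gives r(tup(f(0, 0), tup(f(0, 0), f(0, 0), c), r(tup(f(0, 0), f(0, 0), c), empty)), tup(0, true, 0)).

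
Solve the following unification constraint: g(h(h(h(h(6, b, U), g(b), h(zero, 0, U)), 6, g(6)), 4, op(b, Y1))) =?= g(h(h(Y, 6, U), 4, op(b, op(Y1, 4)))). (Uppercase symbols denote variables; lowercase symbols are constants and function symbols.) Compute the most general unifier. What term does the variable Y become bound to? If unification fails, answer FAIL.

FAIL

Decompose g/1: h(h(h(h(6, b, U), g(b), h(zero, 0, U)), 6, g(6)), 4, op(b, Y1)) =?= h(h(Y, 6, U), 4, op(b, op(Y1, 4))).
Decompose h/3: h(h(h(6, b, U), g(b), h(zero, 0, U)), 6, g(6)) =?= h(Y, 6, U),  4 =?= 4,  op(b, Y1) =?= op(b, op(Y1, 4)).
Decompose h/3: h(h(6, b, U), g(b), h(zero, 0, U)) =?= Y,  6 =?= 6,  g(6) =?= U.
Bind Y := h(h(6, b, U), g(b), h(zero, 0, U)); no other remaining equation mentions Y.
Delete trivial equation 6 =?= 6.
Bind U := g(6); no other remaining equation mentions U. Substituting into the earlier binding gives Y := h(h(6, b, g(6)), g(b), h(zero, 0, g(6))).
Delete trivial equation 4 =?= 4.
Decompose op/2: b =?= b,  Y1 =?= op(Y1, 4).
Delete trivial equation b =?= b.
Occurs check fails: Y1 occurs in op(Y1, 4); the equation Y1 =?= op(Y1, 4) has no finite solution.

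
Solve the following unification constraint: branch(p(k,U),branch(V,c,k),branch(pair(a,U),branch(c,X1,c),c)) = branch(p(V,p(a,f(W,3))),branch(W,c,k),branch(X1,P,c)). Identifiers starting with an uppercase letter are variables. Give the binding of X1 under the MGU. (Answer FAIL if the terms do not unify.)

Decompose branch/3: p(k,U) = p(V,p(a,f(W,3))),  branch(V,c,k) = branch(W,c,k),  branch(pair(a,U),branch(c,X1,c),c) = branch(X1,P,c).
Decompose p/2: k = V,  U = p(a,f(W,3)).
Bind V := k; substituting into the one remaining equation that mentions V gives: branch(k,c,k) = branch(W,c,k).
Bind U := p(a,f(W,3)); substituting into the one remaining equation that mentions U gives: branch(pair(a,p(a,f(W,3))),branch(c,X1,c),c) = branch(X1,P,c).
Decompose branch/3: k = W,  c = c,  k = k.
Bind W := k; substituting into the one remaining equation that mentions W gives: branch(pair(a,p(a,f(k,3))),branch(c,X1,c),c) = branch(X1,P,c). Substituting into the earlier binding gives U := p(a,f(k,3)).
Delete trivial equation c = c.
Delete trivial equation k = k.
Decompose branch/3: pair(a,p(a,f(k,3))) = X1,  branch(c,X1,c) = P,  c = c.
Bind X1 := pair(a,p(a,f(k,3))); substituting into the one remaining equation that mentions X1 gives: branch(c,pair(a,p(a,f(k,3))),c) = P.
Bind P := branch(c,pair(a,p(a,f(k,3))),c); no other remaining equation mentions P.
Delete trivial equation c = c.
MGU = { V ↦ k, U ↦ p(a,f(k,3)), W ↦ k, X1 ↦ pair(a,p(a,f(k,3))), P ↦ branch(c,pair(a,p(a,f(k,3))),c) }, so X1 ↦ pair(a,p(a,f(k,3))).

pair(a,p(a,f(k,3)))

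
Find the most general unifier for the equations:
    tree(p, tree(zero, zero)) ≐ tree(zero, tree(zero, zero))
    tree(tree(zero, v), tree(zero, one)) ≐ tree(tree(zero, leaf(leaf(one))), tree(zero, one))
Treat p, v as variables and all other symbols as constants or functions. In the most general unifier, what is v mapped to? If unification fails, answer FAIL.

Decompose tree/2: p ≐ zero,  tree(zero, zero) ≐ tree(zero, zero).
Bind p := zero; no other remaining equation mentions p.
Delete trivial equation tree(zero, zero) ≐ tree(zero, zero).
Decompose tree/2: tree(zero, v) ≐ tree(zero, leaf(leaf(one))),  tree(zero, one) ≐ tree(zero, one).
Decompose tree/2: zero ≐ zero,  v ≐ leaf(leaf(one)).
Delete trivial equation zero ≐ zero.
Bind v := leaf(leaf(one)); no other remaining equation mentions v.
Delete trivial equation tree(zero, one) ≐ tree(zero, one).
MGU = { p := zero, v := leaf(leaf(one)) }, so v := leaf(leaf(one)).

leaf(leaf(one))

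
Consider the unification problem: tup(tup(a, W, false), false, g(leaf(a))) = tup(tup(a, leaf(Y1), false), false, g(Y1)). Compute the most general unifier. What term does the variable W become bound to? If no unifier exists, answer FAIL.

leaf(leaf(a))

Decompose tup/3: tup(a, W, false) = tup(a, leaf(Y1), false),  false = false,  g(leaf(a)) = g(Y1).
Decompose tup/3: a = a,  W = leaf(Y1),  false = false.
Delete trivial equation a = a.
Bind W := leaf(Y1); no other remaining equation mentions W.
Delete trivial equation false = false.
Delete trivial equation false = false.
Decompose g/1: leaf(a) = Y1.
Bind Y1 := leaf(a). Substituting into the earlier binding gives W := leaf(leaf(a)).
MGU = { W -> leaf(leaf(a)), Y1 -> leaf(a) }, so W -> leaf(leaf(a)).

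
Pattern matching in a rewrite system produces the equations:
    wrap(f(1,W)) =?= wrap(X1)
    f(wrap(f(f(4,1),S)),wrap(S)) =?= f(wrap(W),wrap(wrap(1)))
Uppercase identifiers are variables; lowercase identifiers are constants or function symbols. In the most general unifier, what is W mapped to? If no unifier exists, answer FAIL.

Decompose wrap/1: f(1,W) =?= X1.
Bind X1 := f(1,W); no other remaining equation mentions X1.
Decompose f/2: wrap(f(f(4,1),S)) =?= wrap(W),  wrap(S) =?= wrap(wrap(1)).
Decompose wrap/1: f(f(4,1),S) =?= W.
Bind W := f(f(4,1),S); no other remaining equation mentions W. Substituting into the earlier binding gives X1 := f(1,f(f(4,1),S)).
Decompose wrap/1: S =?= wrap(1).
Bind S := wrap(1). Substituting into the earlier bindings gives X1 := f(1,f(f(4,1),wrap(1))), W := f(f(4,1),wrap(1)).
MGU = { X1 := f(1,f(f(4,1),wrap(1))), W := f(f(4,1),wrap(1)), S := wrap(1) }, so W := f(f(4,1),wrap(1)).

f(f(4,1),wrap(1))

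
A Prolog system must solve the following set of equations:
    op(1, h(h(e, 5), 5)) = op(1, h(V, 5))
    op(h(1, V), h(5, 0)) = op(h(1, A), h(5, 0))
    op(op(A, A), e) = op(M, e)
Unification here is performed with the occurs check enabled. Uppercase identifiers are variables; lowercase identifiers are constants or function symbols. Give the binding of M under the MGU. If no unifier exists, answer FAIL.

op(h(e, 5), h(e, 5))

Decompose op/2: 1 = 1,  h(h(e, 5), 5) = h(V, 5).
Delete trivial equation 1 = 1.
Decompose h/2: h(e, 5) = V,  5 = 5.
Bind V := h(e, 5); substituting into the one remaining equation that mentions V gives: op(h(1, h(e, 5)), h(5, 0)) = op(h(1, A), h(5, 0)).
Delete trivial equation 5 = 5.
Decompose op/2: h(1, h(e, 5)) = h(1, A),  h(5, 0) = h(5, 0).
Decompose h/2: 1 = 1,  h(e, 5) = A.
Delete trivial equation 1 = 1.
Bind A := h(e, 5); substituting into the one remaining equation that mentions A gives: op(op(h(e, 5), h(e, 5)), e) = op(M, e).
Delete trivial equation h(5, 0) = h(5, 0).
Decompose op/2: op(h(e, 5), h(e, 5)) = M,  e = e.
Bind M := op(h(e, 5), h(e, 5)); no other remaining equation mentions M.
Delete trivial equation e = e.
MGU = { V ↦ h(e, 5), A ↦ h(e, 5), M ↦ op(h(e, 5), h(e, 5)) }, so M ↦ op(h(e, 5), h(e, 5)).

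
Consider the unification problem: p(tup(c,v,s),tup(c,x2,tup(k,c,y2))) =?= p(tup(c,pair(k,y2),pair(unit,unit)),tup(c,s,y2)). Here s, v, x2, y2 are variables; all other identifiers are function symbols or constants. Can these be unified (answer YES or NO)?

NO

Decompose p/2: tup(c,v,s) =?= tup(c,pair(k,y2),pair(unit,unit)),  tup(c,x2,tup(k,c,y2)) =?= tup(c,s,y2).
Decompose tup/3: c =?= c,  v =?= pair(k,y2),  s =?= pair(unit,unit).
Delete trivial equation c =?= c.
Bind v := pair(k,y2); no other remaining equation mentions v.
Bind s := pair(unit,unit); substituting into the remaining equation gives: tup(c,x2,tup(k,c,y2)) =?= tup(c,pair(unit,unit),y2).
Decompose tup/3: c =?= c,  x2 =?= pair(unit,unit),  tup(k,c,y2) =?= y2.
Delete trivial equation c =?= c.
Bind x2 := pair(unit,unit); no other remaining equation mentions x2.
Occurs check fails: y2 occurs in tup(k,c,y2); the equation y2 =?= tup(k,c,y2) has no finite solution.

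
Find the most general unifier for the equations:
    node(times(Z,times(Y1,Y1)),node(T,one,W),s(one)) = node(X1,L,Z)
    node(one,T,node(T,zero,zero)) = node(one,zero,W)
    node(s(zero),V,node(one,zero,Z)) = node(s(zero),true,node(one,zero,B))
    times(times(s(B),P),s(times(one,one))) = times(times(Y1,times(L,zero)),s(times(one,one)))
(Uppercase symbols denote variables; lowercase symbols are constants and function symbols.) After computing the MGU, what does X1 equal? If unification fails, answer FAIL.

times(s(one),times(s(s(one)),s(s(one))))

Decompose node/3: times(Z,times(Y1,Y1)) = X1,  node(T,one,W) = L,  s(one) = Z.
Bind X1 := times(Z,times(Y1,Y1)); no other remaining equation mentions X1.
Bind L := node(T,one,W); substituting into the one remaining equation that mentions L gives: times(times(s(B),P),s(times(one,one))) = times(times(Y1,times(node(T,one,W),zero)),s(times(one,one))).
Bind Z := s(one); substituting into the one remaining equation that mentions Z gives: node(s(zero),V,node(one,zero,s(one))) = node(s(zero),true,node(one,zero,B)). Substituting into the earlier binding gives X1 := times(s(one),times(Y1,Y1)).
Decompose node/3: one = one,  T = zero,  node(T,zero,zero) = W.
Delete trivial equation one = one.
Bind T := zero; substituting into the 2 remaining equations that mention T gives: node(zero,zero,zero) = W,  times(times(s(B),P),s(times(one,one))) = times(times(Y1,times(node(zero,one,W),zero)),s(times(one,one))). Substituting into the earlier binding gives L := node(zero,one,W).
Bind W := node(zero,zero,zero); substituting into the one remaining equation that mentions W gives: times(times(s(B),P),s(times(one,one))) = times(times(Y1,times(node(zero,one,node(zero,zero,zero)),zero)),s(times(one,one))). Substituting into the earlier binding gives L := node(zero,one,node(zero,zero,zero)).
Decompose node/3: s(zero) = s(zero),  V = true,  node(one,zero,s(one)) = node(one,zero,B).
Delete trivial equation s(zero) = s(zero).
Bind V := true; no other remaining equation mentions V.
Decompose node/3: one = one,  zero = zero,  s(one) = B.
Delete trivial equation one = one.
Delete trivial equation zero = zero.
Bind B := s(one); substituting into the remaining equation gives: times(times(s(s(one)),P),s(times(one,one))) = times(times(Y1,times(node(zero,one,node(zero,zero,zero)),zero)),s(times(one,one))).
Decompose times/2: times(s(s(one)),P) = times(Y1,times(node(zero,one,node(zero,zero,zero)),zero)),  s(times(one,one)) = s(times(one,one)).
Decompose times/2: s(s(one)) = Y1,  P = times(node(zero,one,node(zero,zero,zero)),zero).
Bind Y1 := s(s(one)); no other remaining equation mentions Y1. Substituting into the earlier binding gives X1 := times(s(one),times(s(s(one)),s(s(one)))).
Bind P := times(node(zero,one,node(zero,zero,zero)),zero); no other remaining equation mentions P.
Delete trivial equation s(times(one,one)) = s(times(one,one)).
MGU = { X1 := times(s(one),times(s(s(one)),s(s(one)))), L := node(zero,one,node(zero,zero,zero)), Z := s(one), T := zero, W := node(zero,zero,zero), V := true, B := s(one), Y1 := s(s(one)), P := times(node(zero,one,node(zero,zero,zero)),zero) }, so X1 := times(s(one),times(s(s(one)),s(s(one)))).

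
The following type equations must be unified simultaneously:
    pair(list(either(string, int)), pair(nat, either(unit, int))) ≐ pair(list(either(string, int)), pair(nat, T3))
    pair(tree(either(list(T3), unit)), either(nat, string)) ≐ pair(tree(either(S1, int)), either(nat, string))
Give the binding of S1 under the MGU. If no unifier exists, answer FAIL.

Decompose pair/2: list(either(string, int)) ≐ list(either(string, int)),  pair(nat, either(unit, int)) ≐ pair(nat, T3).
Delete trivial equation list(either(string, int)) ≐ list(either(string, int)).
Decompose pair/2: nat ≐ nat,  either(unit, int) ≐ T3.
Delete trivial equation nat ≐ nat.
Bind T3 := either(unit, int); substituting into the remaining equation gives: pair(tree(either(list(either(unit, int)), unit)), either(nat, string)) ≐ pair(tree(either(S1, int)), either(nat, string)).
Decompose pair/2: tree(either(list(either(unit, int)), unit)) ≐ tree(either(S1, int)),  either(nat, string) ≐ either(nat, string).
Decompose tree/1: either(list(either(unit, int)), unit) ≐ either(S1, int).
Decompose either/2: list(either(unit, int)) ≐ S1,  unit ≐ int.
Bind S1 := list(either(unit, int)); no other remaining equation mentions S1.
Clash: constants unit and int differ; no unifier exists.

FAIL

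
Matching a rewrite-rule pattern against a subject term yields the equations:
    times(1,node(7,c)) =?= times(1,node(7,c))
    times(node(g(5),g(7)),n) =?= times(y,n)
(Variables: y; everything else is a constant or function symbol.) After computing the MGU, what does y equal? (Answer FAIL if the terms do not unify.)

node(g(5),g(7))

Delete trivial equation times(1,node(7,c)) =?= times(1,node(7,c)).
Decompose times/2: node(g(5),g(7)) =?= y,  n =?= n.
Bind y := node(g(5),g(7)); no other remaining equation mentions y.
Delete trivial equation n =?= n.
MGU = { y ↦ node(g(5),g(7)) }, so y ↦ node(g(5),g(7)).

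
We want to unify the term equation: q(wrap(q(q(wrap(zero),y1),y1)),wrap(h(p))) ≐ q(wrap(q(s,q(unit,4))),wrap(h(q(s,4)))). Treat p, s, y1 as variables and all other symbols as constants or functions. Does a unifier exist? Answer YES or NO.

YES

Decompose q/2: wrap(q(q(wrap(zero),y1),y1)) ≐ wrap(q(s,q(unit,4))),  wrap(h(p)) ≐ wrap(h(q(s,4))).
Decompose wrap/1: q(q(wrap(zero),y1),y1) ≐ q(s,q(unit,4)).
Decompose q/2: q(wrap(zero),y1) ≐ s,  y1 ≐ q(unit,4).
Bind s := q(wrap(zero),y1); substituting into the one remaining equation that mentions s gives: wrap(h(p)) ≐ wrap(h(q(q(wrap(zero),y1),4))).
Bind y1 := q(unit,4); substituting into the remaining equation gives: wrap(h(p)) ≐ wrap(h(q(q(wrap(zero),q(unit,4)),4))). Substituting into the earlier binding gives s := q(wrap(zero),q(unit,4)).
Decompose wrap/1: h(p) ≐ h(q(q(wrap(zero),q(unit,4)),4)).
Decompose h/1: p ≐ q(q(wrap(zero),q(unit,4)),4).
Bind p := q(q(wrap(zero),q(unit,4)),4).
No equations remain and no clash or occurs-check failure arose, so a unifier exists.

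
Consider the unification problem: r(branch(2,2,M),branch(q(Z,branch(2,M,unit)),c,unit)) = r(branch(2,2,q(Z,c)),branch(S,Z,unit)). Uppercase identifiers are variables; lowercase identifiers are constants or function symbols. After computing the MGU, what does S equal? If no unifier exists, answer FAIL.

Decompose r/2: branch(2,2,M) = branch(2,2,q(Z,c)),  branch(q(Z,branch(2,M,unit)),c,unit) = branch(S,Z,unit).
Decompose branch/3: 2 = 2,  2 = 2,  M = q(Z,c).
Delete trivial equation 2 = 2.
Delete trivial equation 2 = 2.
Bind M := q(Z,c); substituting into the remaining equation gives: branch(q(Z,branch(2,q(Z,c),unit)),c,unit) = branch(S,Z,unit).
Decompose branch/3: q(Z,branch(2,q(Z,c),unit)) = S,  c = Z,  unit = unit.
Bind S := q(Z,branch(2,q(Z,c),unit)); no other remaining equation mentions S.
Bind Z := c; no other remaining equation mentions Z. Substituting into the earlier bindings gives M := q(c,c), S := q(c,branch(2,q(c,c),unit)).
Delete trivial equation unit = unit.
MGU = { M := q(c,c), S := q(c,branch(2,q(c,c),unit)), Z := c }, so S := q(c,branch(2,q(c,c),unit)).

q(c,branch(2,q(c,c),unit))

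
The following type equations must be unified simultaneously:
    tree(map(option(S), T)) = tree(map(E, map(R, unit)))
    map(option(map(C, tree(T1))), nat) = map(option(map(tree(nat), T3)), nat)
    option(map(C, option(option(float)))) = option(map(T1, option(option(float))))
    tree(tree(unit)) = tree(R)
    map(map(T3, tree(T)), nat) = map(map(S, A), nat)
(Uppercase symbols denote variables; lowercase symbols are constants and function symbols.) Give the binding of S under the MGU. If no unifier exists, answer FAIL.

Decompose tree/1: map(option(S), T) = map(E, map(R, unit)).
Decompose map/2: option(S) = E,  T = map(R, unit).
Bind E := option(S); no other remaining equation mentions E.
Bind T := map(R, unit); substituting into the one remaining equation that mentions T gives: map(map(T3, tree(map(R, unit))), nat) = map(map(S, A), nat).
Decompose map/2: option(map(C, tree(T1))) = option(map(tree(nat), T3)),  nat = nat.
Decompose option/1: map(C, tree(T1)) = map(tree(nat), T3).
Decompose map/2: C = tree(nat),  tree(T1) = T3.
Bind C := tree(nat); substituting into the one remaining equation that mentions C gives: option(map(tree(nat), option(option(float)))) = option(map(T1, option(option(float)))).
Bind T3 := tree(T1); substituting into the one remaining equation that mentions T3 gives: map(map(tree(T1), tree(map(R, unit))), nat) = map(map(S, A), nat).
Delete trivial equation nat = nat.
Decompose option/1: map(tree(nat), option(option(float))) = map(T1, option(option(float))).
Decompose map/2: tree(nat) = T1,  option(option(float)) = option(option(float)).
Bind T1 := tree(nat); substituting into the one remaining equation that mentions T1 gives: map(map(tree(tree(nat)), tree(map(R, unit))), nat) = map(map(S, A), nat). Substituting into the earlier binding gives T3 := tree(tree(nat)).
Delete trivial equation option(option(float)) = option(option(float)).
Decompose tree/1: tree(unit) = R.
Bind R := tree(unit); substituting into the remaining equation gives: map(map(tree(tree(nat)), tree(map(tree(unit), unit))), nat) = map(map(S, A), nat). Substituting into the earlier binding gives T := map(tree(unit), unit).
Decompose map/2: map(tree(tree(nat)), tree(map(tree(unit), unit))) = map(S, A),  nat = nat.
Decompose map/2: tree(tree(nat)) = S,  tree(map(tree(unit), unit)) = A.
Bind S := tree(tree(nat)); no other remaining equation mentions S. Substituting into the earlier binding gives E := option(tree(tree(nat))).
Bind A := tree(map(tree(unit), unit)); no other remaining equation mentions A.
Delete trivial equation nat = nat.
MGU = { E ↦ option(tree(tree(nat))), T ↦ map(tree(unit), unit), C ↦ tree(nat), T3 ↦ tree(tree(nat)), T1 ↦ tree(nat), R ↦ tree(unit), S ↦ tree(tree(nat)), A ↦ tree(map(tree(unit), unit)) }, so S ↦ tree(tree(nat)).

tree(tree(nat))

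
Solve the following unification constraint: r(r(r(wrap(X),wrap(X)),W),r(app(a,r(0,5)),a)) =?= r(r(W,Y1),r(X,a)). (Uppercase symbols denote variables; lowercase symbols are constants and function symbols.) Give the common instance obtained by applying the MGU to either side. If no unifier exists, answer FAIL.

Decompose r/2: r(r(wrap(X),wrap(X)),W) =?= r(W,Y1),  r(app(a,r(0,5)),a) =?= r(X,a).
Decompose r/2: r(wrap(X),wrap(X)) =?= W,  W =?= Y1.
Bind W := r(wrap(X),wrap(X)); substituting into the one remaining equation that mentions W gives: r(wrap(X),wrap(X)) =?= Y1.
Bind Y1 := r(wrap(X),wrap(X)); no other remaining equation mentions Y1.
Decompose r/2: app(a,r(0,5)) =?= X,  a =?= a.
Bind X := app(a,r(0,5)); no other remaining equation mentions X. Substituting into the earlier bindings gives W := r(wrap(app(a,r(0,5))),wrap(app(a,r(0,5)))), Y1 := r(wrap(app(a,r(0,5))),wrap(app(a,r(0,5)))).
Delete trivial equation a =?= a.
Applying the MGU to either side gives r(r(r(wrap(app(a,r(0,5))),wrap(app(a,r(0,5)))),r(wrap(app(a,r(0,5))),wrap(app(a,r(0,5))))),r(app(a,r(0,5)),a)).

r(r(r(wrap(app(a,r(0,5))),wrap(app(a,r(0,5)))),r(wrap(app(a,r(0,5))),wrap(app(a,r(0,5))))),r(app(a,r(0,5)),a))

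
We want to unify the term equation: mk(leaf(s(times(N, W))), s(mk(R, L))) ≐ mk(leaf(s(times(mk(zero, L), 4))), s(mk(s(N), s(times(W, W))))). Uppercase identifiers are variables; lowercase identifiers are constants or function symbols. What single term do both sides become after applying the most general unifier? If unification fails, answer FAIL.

mk(leaf(s(times(mk(zero, s(times(4, 4))), 4))), s(mk(s(mk(zero, s(times(4, 4)))), s(times(4, 4)))))

Decompose mk/2: leaf(s(times(N, W))) ≐ leaf(s(times(mk(zero, L), 4))),  s(mk(R, L)) ≐ s(mk(s(N), s(times(W, W)))).
Decompose leaf/1: s(times(N, W)) ≐ s(times(mk(zero, L), 4)).
Decompose s/1: times(N, W) ≐ times(mk(zero, L), 4).
Decompose times/2: N ≐ mk(zero, L),  W ≐ 4.
Bind N := mk(zero, L); substituting into the one remaining equation that mentions N gives: s(mk(R, L)) ≐ s(mk(s(mk(zero, L)), s(times(W, W)))).
Bind W := 4; substituting into the remaining equation gives: s(mk(R, L)) ≐ s(mk(s(mk(zero, L)), s(times(4, 4)))).
Decompose s/1: mk(R, L) ≐ mk(s(mk(zero, L)), s(times(4, 4))).
Decompose mk/2: R ≐ s(mk(zero, L)),  L ≐ s(times(4, 4)).
Bind R := s(mk(zero, L)); no other remaining equation mentions R.
Bind L := s(times(4, 4)). Substituting into the earlier bindings gives N := mk(zero, s(times(4, 4))), R := s(mk(zero, s(times(4, 4)))).
Applying the MGU to either side gives mk(leaf(s(times(mk(zero, s(times(4, 4))), 4))), s(mk(s(mk(zero, s(times(4, 4)))), s(times(4, 4))))).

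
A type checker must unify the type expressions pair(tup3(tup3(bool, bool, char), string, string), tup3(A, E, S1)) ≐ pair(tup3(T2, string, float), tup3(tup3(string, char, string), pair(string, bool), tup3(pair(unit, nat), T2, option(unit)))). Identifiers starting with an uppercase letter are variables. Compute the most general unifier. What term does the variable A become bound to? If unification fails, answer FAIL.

Decompose pair/2: tup3(tup3(bool, bool, char), string, string) ≐ tup3(T2, string, float),  tup3(A, E, S1) ≐ tup3(tup3(string, char, string), pair(string, bool), tup3(pair(unit, nat), T2, option(unit))).
Decompose tup3/3: tup3(bool, bool, char) ≐ T2,  string ≐ string,  string ≐ float.
Bind T2 := tup3(bool, bool, char); substituting into the one remaining equation that mentions T2 gives: tup3(A, E, S1) ≐ tup3(tup3(string, char, string), pair(string, bool), tup3(pair(unit, nat), tup3(bool, bool, char), option(unit))).
Delete trivial equation string ≐ string.
Clash: constants string and float differ; no unifier exists.

FAIL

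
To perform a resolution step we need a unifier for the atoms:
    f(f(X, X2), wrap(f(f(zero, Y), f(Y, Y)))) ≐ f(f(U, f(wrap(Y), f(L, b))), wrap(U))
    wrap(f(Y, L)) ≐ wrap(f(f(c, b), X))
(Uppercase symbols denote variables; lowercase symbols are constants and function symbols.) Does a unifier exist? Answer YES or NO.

YES

Decompose f/2: f(X, X2) ≐ f(U, f(wrap(Y), f(L, b))),  wrap(f(f(zero, Y), f(Y, Y))) ≐ wrap(U).
Decompose f/2: X ≐ U,  X2 ≐ f(wrap(Y), f(L, b)).
Bind X := U; substituting into the one remaining equation that mentions X gives: wrap(f(Y, L)) ≐ wrap(f(f(c, b), U)).
Bind X2 := f(wrap(Y), f(L, b)); no other remaining equation mentions X2.
Decompose wrap/1: f(f(zero, Y), f(Y, Y)) ≐ U.
Bind U := f(f(zero, Y), f(Y, Y)); substituting into the remaining equation gives: wrap(f(Y, L)) ≐ wrap(f(f(c, b), f(f(zero, Y), f(Y, Y)))). Substituting into the earlier binding gives X := f(f(zero, Y), f(Y, Y)).
Decompose wrap/1: f(Y, L) ≐ f(f(c, b), f(f(zero, Y), f(Y, Y))).
Decompose f/2: Y ≐ f(c, b),  L ≐ f(f(zero, Y), f(Y, Y)).
Bind Y := f(c, b); substituting into the remaining equation gives: L ≐ f(f(zero, f(c, b)), f(f(c, b), f(c, b))). Substituting into the earlier bindings gives X := f(f(zero, f(c, b)), f(f(c, b), f(c, b))), X2 := f(wrap(f(c, b)), f(L, b)), U := f(f(zero, f(c, b)), f(f(c, b), f(c, b))).
Bind L := f(f(zero, f(c, b)), f(f(c, b), f(c, b))). Substituting into the earlier binding gives X2 := f(wrap(f(c, b)), f(f(f(zero, f(c, b)), f(f(c, b), f(c, b))), b)).
No equations remain and no clash or occurs-check failure arose, so a unifier exists.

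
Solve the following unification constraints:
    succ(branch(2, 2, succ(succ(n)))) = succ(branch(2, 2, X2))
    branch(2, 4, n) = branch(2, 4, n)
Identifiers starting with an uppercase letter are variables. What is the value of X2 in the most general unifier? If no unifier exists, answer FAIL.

Decompose succ/1: branch(2, 2, succ(succ(n))) = branch(2, 2, X2).
Decompose branch/3: 2 = 2,  2 = 2,  succ(succ(n)) = X2.
Delete trivial equation 2 = 2.
Delete trivial equation 2 = 2.
Bind X2 := succ(succ(n)); no other remaining equation mentions X2.
Delete trivial equation branch(2, 4, n) = branch(2, 4, n).
MGU = { X2 -> succ(succ(n)) }, so X2 -> succ(succ(n)).

succ(succ(n))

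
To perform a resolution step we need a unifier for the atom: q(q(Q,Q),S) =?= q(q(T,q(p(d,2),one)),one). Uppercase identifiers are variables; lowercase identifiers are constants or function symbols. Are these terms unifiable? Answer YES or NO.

YES

Decompose q/2: q(Q,Q) =?= q(T,q(p(d,2),one)),  S =?= one.
Decompose q/2: Q =?= T,  Q =?= q(p(d,2),one).
Bind Q := T; substituting into the one remaining equation that mentions Q gives: T =?= q(p(d,2),one).
Bind T := q(p(d,2),one); no other remaining equation mentions T. Substituting into the earlier binding gives Q := q(p(d,2),one).
Bind S := one.
No equations remain and no clash or occurs-check failure arose, so a unifier exists.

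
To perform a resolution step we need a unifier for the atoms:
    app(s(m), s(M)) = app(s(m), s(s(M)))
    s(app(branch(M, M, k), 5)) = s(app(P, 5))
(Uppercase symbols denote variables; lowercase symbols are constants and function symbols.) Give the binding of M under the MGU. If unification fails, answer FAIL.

FAIL

Decompose app/2: s(m) = s(m),  s(M) = s(s(M)).
Delete trivial equation s(m) = s(m).
Decompose s/1: M = s(M).
Occurs check fails: M occurs in s(M); the equation M = s(M) has no finite solution.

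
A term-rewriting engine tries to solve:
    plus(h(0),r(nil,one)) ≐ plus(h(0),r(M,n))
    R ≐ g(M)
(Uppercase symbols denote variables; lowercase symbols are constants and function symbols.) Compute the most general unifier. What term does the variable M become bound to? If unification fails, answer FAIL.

Decompose plus/2: h(0) ≐ h(0),  r(nil,one) ≐ r(M,n).
Delete trivial equation h(0) ≐ h(0).
Decompose r/2: nil ≐ M,  one ≐ n.
Bind M := nil; substituting into the one remaining equation that mentions M gives: R ≐ g(nil).
Clash: constants one and n differ; no unifier exists.

FAIL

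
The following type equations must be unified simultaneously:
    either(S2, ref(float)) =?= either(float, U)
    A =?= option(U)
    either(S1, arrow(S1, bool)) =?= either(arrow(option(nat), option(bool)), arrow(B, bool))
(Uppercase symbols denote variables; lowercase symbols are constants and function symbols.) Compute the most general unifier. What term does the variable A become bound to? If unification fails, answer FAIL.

option(ref(float))

Decompose either/2: S2 =?= float,  ref(float) =?= U.
Bind S2 := float; no other remaining equation mentions S2.
Bind U := ref(float); substituting into the one remaining equation that mentions U gives: A =?= option(ref(float)).
Bind A := option(ref(float)); no other remaining equation mentions A.
Decompose either/2: S1 =?= arrow(option(nat), option(bool)),  arrow(S1, bool) =?= arrow(B, bool).
Bind S1 := arrow(option(nat), option(bool)); substituting into the remaining equation gives: arrow(arrow(option(nat), option(bool)), bool) =?= arrow(B, bool).
Decompose arrow/2: arrow(option(nat), option(bool)) =?= B,  bool =?= bool.
Bind B := arrow(option(nat), option(bool)); no other remaining equation mentions B.
Delete trivial equation bool =?= bool.
MGU = { S2 -> float, U -> ref(float), A -> option(ref(float)), S1 -> arrow(option(nat), option(bool)), B -> arrow(option(nat), option(bool)) }, so A -> option(ref(float)).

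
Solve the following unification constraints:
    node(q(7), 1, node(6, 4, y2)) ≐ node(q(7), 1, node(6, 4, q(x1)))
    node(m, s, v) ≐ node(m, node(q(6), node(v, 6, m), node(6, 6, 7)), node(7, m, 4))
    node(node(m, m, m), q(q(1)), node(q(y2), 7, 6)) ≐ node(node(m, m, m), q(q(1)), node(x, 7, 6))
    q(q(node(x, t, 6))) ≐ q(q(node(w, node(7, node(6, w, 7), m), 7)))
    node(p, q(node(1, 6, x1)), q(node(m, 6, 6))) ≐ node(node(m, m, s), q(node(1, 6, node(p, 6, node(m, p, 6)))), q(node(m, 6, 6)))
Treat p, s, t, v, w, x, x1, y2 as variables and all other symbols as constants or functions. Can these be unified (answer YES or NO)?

NO

Decompose node/3: q(7) ≐ q(7),  1 ≐ 1,  node(6, 4, y2) ≐ node(6, 4, q(x1)).
Delete trivial equation q(7) ≐ q(7).
Delete trivial equation 1 ≐ 1.
Decompose node/3: 6 ≐ 6,  4 ≐ 4,  y2 ≐ q(x1).
Delete trivial equation 6 ≐ 6.
Delete trivial equation 4 ≐ 4.
Bind y2 := q(x1); substituting into the one remaining equation that mentions y2 gives: node(node(m, m, m), q(q(1)), node(q(q(x1)), 7, 6)) ≐ node(node(m, m, m), q(q(1)), node(x, 7, 6)).
Decompose node/3: m ≐ m,  s ≐ node(q(6), node(v, 6, m), node(6, 6, 7)),  v ≐ node(7, m, 4).
Delete trivial equation m ≐ m.
Bind s := node(q(6), node(v, 6, m), node(6, 6, 7)); substituting into the one remaining equation that mentions s gives: node(p, q(node(1, 6, x1)), q(node(m, 6, 6))) ≐ node(node(m, m, node(q(6), node(v, 6, m), node(6, 6, 7))), q(node(1, 6, node(p, 6, node(m, p, 6)))), q(node(m, 6, 6))).
Bind v := node(7, m, 4); substituting into the one remaining equation that mentions v gives: node(p, q(node(1, 6, x1)), q(node(m, 6, 6))) ≐ node(node(m, m, node(q(6), node(node(7, m, 4), 6, m), node(6, 6, 7))), q(node(1, 6, node(p, 6, node(m, p, 6)))), q(node(m, 6, 6))). Substituting into the earlier binding gives s := node(q(6), node(node(7, m, 4), 6, m), node(6, 6, 7)).
Decompose node/3: node(m, m, m) ≐ node(m, m, m),  q(q(1)) ≐ q(q(1)),  node(q(q(x1)), 7, 6) ≐ node(x, 7, 6).
Delete trivial equation node(m, m, m) ≐ node(m, m, m).
Delete trivial equation q(q(1)) ≐ q(q(1)).
Decompose node/3: q(q(x1)) ≐ x,  7 ≐ 7,  6 ≐ 6.
Bind x := q(q(x1)); substituting into the one remaining equation that mentions x gives: q(q(node(q(q(x1)), t, 6))) ≐ q(q(node(w, node(7, node(6, w, 7), m), 7))).
Delete trivial equation 7 ≐ 7.
Delete trivial equation 6 ≐ 6.
Decompose q/1: q(node(q(q(x1)), t, 6)) ≐ q(node(w, node(7, node(6, w, 7), m), 7)).
Decompose q/1: node(q(q(x1)), t, 6) ≐ node(w, node(7, node(6, w, 7), m), 7).
Decompose node/3: q(q(x1)) ≐ w,  t ≐ node(7, node(6, w, 7), m),  6 ≐ 7.
Bind w := q(q(x1)); substituting into the one remaining equation that mentions w gives: t ≐ node(7, node(6, q(q(x1)), 7), m).
Bind t := node(7, node(6, q(q(x1)), 7), m); no other remaining equation mentions t.
Clash: constants 6 and 7 differ; no unifier exists.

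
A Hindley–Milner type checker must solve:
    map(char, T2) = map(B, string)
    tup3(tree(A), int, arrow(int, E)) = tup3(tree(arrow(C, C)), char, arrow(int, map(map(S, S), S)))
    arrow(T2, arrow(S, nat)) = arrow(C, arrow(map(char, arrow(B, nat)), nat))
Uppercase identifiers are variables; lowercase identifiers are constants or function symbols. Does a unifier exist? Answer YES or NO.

NO

Decompose map/2: char = B,  T2 = string.
Bind B := char; substituting into the one remaining equation that mentions B gives: arrow(T2, arrow(S, nat)) = arrow(C, arrow(map(char, arrow(char, nat)), nat)).
Bind T2 := string; substituting into the one remaining equation that mentions T2 gives: arrow(string, arrow(S, nat)) = arrow(C, arrow(map(char, arrow(char, nat)), nat)).
Decompose tup3/3: tree(A) = tree(arrow(C, C)),  int = char,  arrow(int, E) = arrow(int, map(map(S, S), S)).
Decompose tree/1: A = arrow(C, C).
Bind A := arrow(C, C); no other remaining equation mentions A.
Clash: constants int and char differ; no unifier exists.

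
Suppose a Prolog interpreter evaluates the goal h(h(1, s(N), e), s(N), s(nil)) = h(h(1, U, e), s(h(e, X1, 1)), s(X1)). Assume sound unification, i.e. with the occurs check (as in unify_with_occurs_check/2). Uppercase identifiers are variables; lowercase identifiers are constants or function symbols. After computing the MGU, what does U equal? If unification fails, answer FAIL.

s(h(e, nil, 1))

Decompose h/3: h(1, s(N), e) = h(1, U, e),  s(N) = s(h(e, X1, 1)),  s(nil) = s(X1).
Decompose h/3: 1 = 1,  s(N) = U,  e = e.
Delete trivial equation 1 = 1.
Bind U := s(N); no other remaining equation mentions U.
Delete trivial equation e = e.
Decompose s/1: N = h(e, X1, 1).
Bind N := h(e, X1, 1); no other remaining equation mentions N. Substituting into the earlier binding gives U := s(h(e, X1, 1)).
Decompose s/1: nil = X1.
Bind X1 := nil. Substituting into the earlier bindings gives U := s(h(e, nil, 1)), N := h(e, nil, 1).
MGU = { U ↦ s(h(e, nil, 1)), N ↦ h(e, nil, 1), X1 ↦ nil }, so U ↦ s(h(e, nil, 1)).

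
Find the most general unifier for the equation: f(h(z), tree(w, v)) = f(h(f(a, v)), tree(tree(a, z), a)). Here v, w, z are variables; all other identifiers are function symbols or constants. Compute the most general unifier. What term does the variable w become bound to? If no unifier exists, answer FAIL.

Decompose f/2: h(z) = h(f(a, v)),  tree(w, v) = tree(tree(a, z), a).
Decompose h/1: z = f(a, v).
Bind z := f(a, v); substituting into the remaining equation gives: tree(w, v) = tree(tree(a, f(a, v)), a).
Decompose tree/2: w = tree(a, f(a, v)),  v = a.
Bind w := tree(a, f(a, v)); no other remaining equation mentions w.
Bind v := a. Substituting into the earlier bindings gives z := f(a, a), w := tree(a, f(a, a)).
MGU = { z := f(a, a), w := tree(a, f(a, a)), v := a }, so w := tree(a, f(a, a)).

tree(a, f(a, a))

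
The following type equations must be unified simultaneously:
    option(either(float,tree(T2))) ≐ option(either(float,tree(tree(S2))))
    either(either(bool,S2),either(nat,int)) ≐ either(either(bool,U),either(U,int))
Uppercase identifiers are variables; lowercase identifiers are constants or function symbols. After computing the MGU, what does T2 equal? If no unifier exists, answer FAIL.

tree(nat)

Decompose option/1: either(float,tree(T2)) ≐ either(float,tree(tree(S2))).
Decompose either/2: float ≐ float,  tree(T2) ≐ tree(tree(S2)).
Delete trivial equation float ≐ float.
Decompose tree/1: T2 ≐ tree(S2).
Bind T2 := tree(S2); no other remaining equation mentions T2.
Decompose either/2: either(bool,S2) ≐ either(bool,U),  either(nat,int) ≐ either(U,int).
Decompose either/2: bool ≐ bool,  S2 ≐ U.
Delete trivial equation bool ≐ bool.
Bind S2 := U; no other remaining equation mentions S2. Substituting into the earlier binding gives T2 := tree(U).
Decompose either/2: nat ≐ U,  int ≐ int.
Bind U := nat; no other remaining equation mentions U. Substituting into the earlier bindings gives T2 := tree(nat), S2 := nat.
Delete trivial equation int ≐ int.
MGU = { T2 ↦ tree(nat), S2 ↦ nat, U ↦ nat }, so T2 ↦ tree(nat).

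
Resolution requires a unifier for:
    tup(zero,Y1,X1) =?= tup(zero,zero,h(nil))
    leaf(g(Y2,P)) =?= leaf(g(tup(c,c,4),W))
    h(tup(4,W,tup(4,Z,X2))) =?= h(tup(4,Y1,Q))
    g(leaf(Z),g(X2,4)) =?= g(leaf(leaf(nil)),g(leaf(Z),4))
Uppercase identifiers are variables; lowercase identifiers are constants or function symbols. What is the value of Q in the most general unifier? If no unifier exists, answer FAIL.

Decompose tup/3: zero =?= zero,  Y1 =?= zero,  X1 =?= h(nil).
Delete trivial equation zero =?= zero.
Bind Y1 := zero; substituting into the one remaining equation that mentions Y1 gives: h(tup(4,W,tup(4,Z,X2))) =?= h(tup(4,zero,Q)).
Bind X1 := h(nil); no other remaining equation mentions X1.
Decompose leaf/1: g(Y2,P) =?= g(tup(c,c,4),W).
Decompose g/2: Y2 =?= tup(c,c,4),  P =?= W.
Bind Y2 := tup(c,c,4); no other remaining equation mentions Y2.
Bind P := W; no other remaining equation mentions P.
Decompose h/1: tup(4,W,tup(4,Z,X2)) =?= tup(4,zero,Q).
Decompose tup/3: 4 =?= 4,  W =?= zero,  tup(4,Z,X2) =?= Q.
Delete trivial equation 4 =?= 4.
Bind W := zero; no other remaining equation mentions W. Substituting into the earlier binding gives P := zero.
Bind Q := tup(4,Z,X2); no other remaining equation mentions Q.
Decompose g/2: leaf(Z) =?= leaf(leaf(nil)),  g(X2,4) =?= g(leaf(Z),4).
Decompose leaf/1: Z =?= leaf(nil).
Bind Z := leaf(nil); substituting into the remaining equation gives: g(X2,4) =?= g(leaf(leaf(nil)),4). Substituting into the earlier binding gives Q := tup(4,leaf(nil),X2).
Decompose g/2: X2 =?= leaf(leaf(nil)),  4 =?= 4.
Bind X2 := leaf(leaf(nil)); no other remaining equation mentions X2. Substituting into the earlier binding gives Q := tup(4,leaf(nil),leaf(leaf(nil))).
Delete trivial equation 4 =?= 4.
MGU = { Y1 ↦ zero, X1 ↦ h(nil), Y2 ↦ tup(c,c,4), P ↦ zero, W ↦ zero, Q ↦ tup(4,leaf(nil),leaf(leaf(nil))), Z ↦ leaf(nil), X2 ↦ leaf(leaf(nil)) }, so Q ↦ tup(4,leaf(nil),leaf(leaf(nil))).

tup(4,leaf(nil),leaf(leaf(nil)))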